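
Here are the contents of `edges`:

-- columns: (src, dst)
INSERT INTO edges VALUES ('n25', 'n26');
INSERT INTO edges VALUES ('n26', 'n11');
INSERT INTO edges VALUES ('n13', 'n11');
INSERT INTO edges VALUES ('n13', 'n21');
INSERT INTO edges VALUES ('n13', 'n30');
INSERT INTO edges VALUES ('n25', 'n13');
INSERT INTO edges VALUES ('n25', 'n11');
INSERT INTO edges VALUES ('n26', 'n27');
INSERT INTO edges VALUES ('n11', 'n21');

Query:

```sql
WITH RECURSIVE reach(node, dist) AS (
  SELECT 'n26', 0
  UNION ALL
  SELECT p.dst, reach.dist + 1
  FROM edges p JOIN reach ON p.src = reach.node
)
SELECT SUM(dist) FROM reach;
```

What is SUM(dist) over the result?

4

Base: (n26, dist=0).
Iteration 1: edges from {n26} -> (n11, dist=1), (n27, dist=1).
Iteration 2: edges from {n11,n27} -> (n21, dist=2).
Iteration 3: no outgoing edges from {n21}; recursion stops.
SUM(dist) = 0 + 1 + 1 + 2 = 4.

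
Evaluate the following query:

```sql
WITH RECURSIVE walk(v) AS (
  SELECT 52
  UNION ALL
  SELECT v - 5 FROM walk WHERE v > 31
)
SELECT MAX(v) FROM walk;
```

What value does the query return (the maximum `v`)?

Base: v=52.
Iteration 1: 52 > 31 holds -> v = 52 - 5 = 47.
Iteration 2: 47 > 31 holds -> v = 47 - 5 = 42.
Iteration 3: 42 > 31 holds -> v = 42 - 5 = 37.
Iteration 4: 37 > 31 holds -> v = 37 - 5 = 32.
Iteration 5: 32 > 31 holds -> v = 32 - 5 = 27.
Iteration 6: 27 > 31 fails; recursion stops.
v values: 52, 47, 42, 37, 32, 27; the maximum is 52.

52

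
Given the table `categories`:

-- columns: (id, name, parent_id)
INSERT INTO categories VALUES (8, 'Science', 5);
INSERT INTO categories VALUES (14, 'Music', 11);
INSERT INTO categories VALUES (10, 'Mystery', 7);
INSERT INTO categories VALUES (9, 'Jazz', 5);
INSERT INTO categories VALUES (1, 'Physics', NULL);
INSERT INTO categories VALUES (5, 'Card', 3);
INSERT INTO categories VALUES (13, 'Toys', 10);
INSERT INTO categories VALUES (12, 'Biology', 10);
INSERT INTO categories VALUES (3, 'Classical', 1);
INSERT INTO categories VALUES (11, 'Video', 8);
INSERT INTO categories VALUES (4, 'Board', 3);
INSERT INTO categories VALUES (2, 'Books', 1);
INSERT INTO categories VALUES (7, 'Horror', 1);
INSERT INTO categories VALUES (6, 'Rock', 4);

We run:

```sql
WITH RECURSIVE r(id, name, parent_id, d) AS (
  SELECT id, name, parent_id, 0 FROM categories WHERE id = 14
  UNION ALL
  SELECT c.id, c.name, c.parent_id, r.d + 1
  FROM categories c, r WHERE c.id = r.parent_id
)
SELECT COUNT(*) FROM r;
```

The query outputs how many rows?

Base: id=14 (Music), parent_id=11, d 0.
Iteration 1: join on id=11 -> Video (id 11, parent_id=8, d 1).
Iteration 2: join on id=8 -> Science (id 8, parent_id=5, d 2).
Iteration 3: join on id=5 -> Card (id 5, parent_id=3, d 3).
Iteration 4: join on id=3 -> Classical (id 3, parent_id=1, d 4).
Iteration 5: join on id=1 -> Physics (id 1, parent_id=NULL, d 5).
Iteration 6: parent_id is NULL; no match; recursion stops.
Total rows emitted: 6.

6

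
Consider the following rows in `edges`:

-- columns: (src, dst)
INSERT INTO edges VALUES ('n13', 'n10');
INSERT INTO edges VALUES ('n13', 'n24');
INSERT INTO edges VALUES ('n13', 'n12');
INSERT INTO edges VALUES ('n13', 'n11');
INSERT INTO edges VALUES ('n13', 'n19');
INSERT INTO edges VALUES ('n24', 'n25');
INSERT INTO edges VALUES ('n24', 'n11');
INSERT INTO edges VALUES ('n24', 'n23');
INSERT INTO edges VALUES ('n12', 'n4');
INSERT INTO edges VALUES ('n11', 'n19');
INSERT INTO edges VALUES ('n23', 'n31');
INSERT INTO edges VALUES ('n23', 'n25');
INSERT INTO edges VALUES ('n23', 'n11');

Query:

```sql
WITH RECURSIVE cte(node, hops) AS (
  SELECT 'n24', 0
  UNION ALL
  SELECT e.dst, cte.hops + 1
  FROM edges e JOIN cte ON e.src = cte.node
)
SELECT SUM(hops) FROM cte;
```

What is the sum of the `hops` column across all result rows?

Base: (n24, hops=0).
Iteration 1: edges from {n24} -> (n11, hops=1), (n23, hops=1), (n25, hops=1).
Iteration 2: edges from {n11,n23,n25} -> (n11, hops=2), (n19, hops=2), (n25, hops=2), (n31, hops=2).
Iteration 3: edges from {n11,n19,n25,n31} -> (n19, hops=3).
Iteration 4: no outgoing edges from {n19}; recursion stops.
SUM(hops) = 0 + 1 + 1 + 1 + 2 + 2 + 2 + 2 + 3 = 14.

14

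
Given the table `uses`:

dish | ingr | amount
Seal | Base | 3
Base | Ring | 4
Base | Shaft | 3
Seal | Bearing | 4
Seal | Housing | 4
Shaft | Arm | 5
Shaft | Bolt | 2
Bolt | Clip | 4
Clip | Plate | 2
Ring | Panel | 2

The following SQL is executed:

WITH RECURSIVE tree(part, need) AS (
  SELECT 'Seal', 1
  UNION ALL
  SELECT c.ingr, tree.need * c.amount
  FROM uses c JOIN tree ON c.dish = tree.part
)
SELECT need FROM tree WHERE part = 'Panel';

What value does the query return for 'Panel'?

Base: (Seal, need=1).
Iteration 1: components of {Seal} -> Base = 1*3 = 3, Bearing = 1*4 = 4, Housing = 1*4 = 4.
Iteration 2: components of {Base,Bearing,Housing} -> Ring = 3*4 = 12, Shaft = 3*3 = 9.
Iteration 3: components of {Ring,Shaft} -> Arm = 9*5 = 45, Bolt = 9*2 = 18, Panel = 12*2 = 24.
Iteration 4: components of {Arm,Bolt,Panel} -> Clip = 18*4 = 72.
Iteration 5: components of {Clip} -> Plate = 72*2 = 144.
Iteration 6: no further components; recursion stops.

24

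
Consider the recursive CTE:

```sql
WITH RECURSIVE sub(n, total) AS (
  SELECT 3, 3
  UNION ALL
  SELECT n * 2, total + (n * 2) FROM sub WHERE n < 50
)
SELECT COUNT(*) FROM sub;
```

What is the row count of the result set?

6

Base: n=3, total=3.
Iteration 1: 3 < 50 holds -> n = 3 * 2 = 6, total = 3 + 6 = 9.
Iteration 2: 6 < 50 holds -> n = 6 * 2 = 12, total = 9 + 12 = 21.
Iteration 3: 12 < 50 holds -> n = 12 * 2 = 24, total = 21 + 24 = 45.
Iteration 4: 24 < 50 holds -> n = 24 * 2 = 48, total = 45 + 48 = 93.
Iteration 5: 48 < 50 holds -> n = 48 * 2 = 96, total = 93 + 96 = 189.
Iteration 6: 96 < 50 fails; recursion stops.
Total rows emitted: 6.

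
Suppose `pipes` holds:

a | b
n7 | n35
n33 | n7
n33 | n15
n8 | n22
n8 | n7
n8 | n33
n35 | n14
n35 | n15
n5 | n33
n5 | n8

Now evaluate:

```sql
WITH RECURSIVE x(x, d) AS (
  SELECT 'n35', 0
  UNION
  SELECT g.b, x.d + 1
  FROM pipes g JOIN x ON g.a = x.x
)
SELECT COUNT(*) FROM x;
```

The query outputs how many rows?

Base: (n35, d=0).
Iteration 1: edges from {n35} -> (n14, d=1), (n15, d=1).
Iteration 2: no outgoing edges from {n14,n15}; recursion stops.
Total rows emitted: 3.

3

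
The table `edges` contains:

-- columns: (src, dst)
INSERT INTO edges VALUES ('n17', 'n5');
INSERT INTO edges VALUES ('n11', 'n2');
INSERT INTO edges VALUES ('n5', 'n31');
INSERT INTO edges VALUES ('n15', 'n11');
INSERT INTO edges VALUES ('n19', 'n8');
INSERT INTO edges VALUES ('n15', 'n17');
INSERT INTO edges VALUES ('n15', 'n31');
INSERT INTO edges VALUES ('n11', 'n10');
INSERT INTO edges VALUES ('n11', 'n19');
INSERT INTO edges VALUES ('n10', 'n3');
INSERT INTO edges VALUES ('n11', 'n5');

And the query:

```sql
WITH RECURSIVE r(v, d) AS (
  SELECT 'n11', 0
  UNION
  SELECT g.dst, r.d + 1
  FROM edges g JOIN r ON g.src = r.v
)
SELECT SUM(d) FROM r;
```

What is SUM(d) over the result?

10

Base: (n11, d=0).
Iteration 1: edges from {n11} -> (n10, d=1), (n19, d=1), (n2, d=1), (n5, d=1).
Iteration 2: edges from {n10,n19,n2,n5} -> (n3, d=2), (n31, d=2), (n8, d=2).
Iteration 3: no outgoing edges from {n3,n31,n8}; recursion stops.
SUM(d) = 0 + 1 + 1 + 1 + 1 + 2 + 2 + 2 = 10.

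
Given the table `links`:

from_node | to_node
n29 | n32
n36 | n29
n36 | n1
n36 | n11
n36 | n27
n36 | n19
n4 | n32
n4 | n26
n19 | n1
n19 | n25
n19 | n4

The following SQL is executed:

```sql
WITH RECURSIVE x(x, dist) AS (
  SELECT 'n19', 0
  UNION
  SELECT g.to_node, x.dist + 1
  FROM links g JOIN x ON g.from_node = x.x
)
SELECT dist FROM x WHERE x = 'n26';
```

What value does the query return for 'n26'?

Base: (n19, dist=0).
Iteration 1: edges from {n19} -> (n1, dist=1), (n25, dist=1), (n4, dist=1).
Iteration 2: edges from {n1,n25,n4} -> (n26, dist=2), (n32, dist=2).
Iteration 3: no outgoing edges from {n26,n32}; recursion stops.

2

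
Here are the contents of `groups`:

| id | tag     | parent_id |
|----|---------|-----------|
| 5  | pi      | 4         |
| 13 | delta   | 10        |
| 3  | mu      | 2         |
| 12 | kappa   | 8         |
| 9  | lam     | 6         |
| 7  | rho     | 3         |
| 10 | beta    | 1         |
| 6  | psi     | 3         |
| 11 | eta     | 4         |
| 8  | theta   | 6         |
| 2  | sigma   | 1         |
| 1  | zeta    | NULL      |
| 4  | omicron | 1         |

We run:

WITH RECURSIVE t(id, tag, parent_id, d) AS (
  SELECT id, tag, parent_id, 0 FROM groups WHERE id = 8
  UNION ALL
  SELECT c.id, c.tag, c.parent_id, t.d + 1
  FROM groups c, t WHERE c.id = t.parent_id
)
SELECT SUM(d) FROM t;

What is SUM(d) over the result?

10

Base: id=8 (theta), parent_id=6, d 0.
Iteration 1: join on id=6 -> psi (id 6, parent_id=3, d 1).
Iteration 2: join on id=3 -> mu (id 3, parent_id=2, d 2).
Iteration 3: join on id=2 -> sigma (id 2, parent_id=1, d 3).
Iteration 4: join on id=1 -> zeta (id 1, parent_id=NULL, d 4).
Iteration 5: parent_id is NULL; no match; recursion stops.
SUM(d) = 0 + 1 + 2 + 3 + 4 = 10.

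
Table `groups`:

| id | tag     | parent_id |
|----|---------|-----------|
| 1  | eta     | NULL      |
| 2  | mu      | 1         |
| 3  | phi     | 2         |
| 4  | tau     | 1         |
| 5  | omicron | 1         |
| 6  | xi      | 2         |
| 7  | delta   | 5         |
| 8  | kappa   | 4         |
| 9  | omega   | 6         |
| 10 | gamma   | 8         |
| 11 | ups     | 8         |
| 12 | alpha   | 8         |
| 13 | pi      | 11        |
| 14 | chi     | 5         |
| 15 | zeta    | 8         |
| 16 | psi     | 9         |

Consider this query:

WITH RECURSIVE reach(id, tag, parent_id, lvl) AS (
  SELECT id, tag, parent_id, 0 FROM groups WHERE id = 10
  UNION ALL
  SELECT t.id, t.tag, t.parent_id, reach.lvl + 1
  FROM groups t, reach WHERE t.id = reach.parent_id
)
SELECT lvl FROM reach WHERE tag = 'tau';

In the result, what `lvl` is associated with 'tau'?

Base: id=10 (gamma), parent_id=8, lvl 0.
Iteration 1: join on id=8 -> kappa (id 8, parent_id=4, lvl 1).
Iteration 2: join on id=4 -> tau (id 4, parent_id=1, lvl 2).
Iteration 3: join on id=1 -> eta (id 1, parent_id=NULL, lvl 3).
Iteration 4: parent_id is NULL; no match; recursion stops.

2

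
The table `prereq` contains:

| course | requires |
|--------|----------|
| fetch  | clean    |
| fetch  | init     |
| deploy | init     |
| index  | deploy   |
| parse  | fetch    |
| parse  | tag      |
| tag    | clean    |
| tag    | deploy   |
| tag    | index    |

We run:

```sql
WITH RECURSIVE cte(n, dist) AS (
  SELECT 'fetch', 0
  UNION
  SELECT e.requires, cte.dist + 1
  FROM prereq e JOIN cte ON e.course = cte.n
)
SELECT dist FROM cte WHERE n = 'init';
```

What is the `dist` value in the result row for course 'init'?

Base: (fetch, dist=0).
Iteration 1: edges from {fetch} -> (clean, dist=1), (init, dist=1).
Iteration 2: no outgoing edges from {clean,init}; recursion stops.

1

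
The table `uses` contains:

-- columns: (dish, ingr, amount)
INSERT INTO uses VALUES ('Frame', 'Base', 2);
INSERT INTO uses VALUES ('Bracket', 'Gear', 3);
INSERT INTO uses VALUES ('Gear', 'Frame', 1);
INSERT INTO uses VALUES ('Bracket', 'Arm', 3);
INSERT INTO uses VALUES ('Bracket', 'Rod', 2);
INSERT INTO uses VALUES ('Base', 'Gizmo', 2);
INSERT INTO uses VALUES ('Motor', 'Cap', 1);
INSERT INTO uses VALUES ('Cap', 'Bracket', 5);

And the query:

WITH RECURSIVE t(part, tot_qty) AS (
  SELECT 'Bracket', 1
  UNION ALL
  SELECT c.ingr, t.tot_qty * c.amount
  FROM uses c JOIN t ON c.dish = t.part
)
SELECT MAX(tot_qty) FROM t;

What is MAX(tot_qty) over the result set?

Base: (Bracket, tot_qty=1).
Iteration 1: components of {Bracket} -> Arm = 1*3 = 3, Gear = 1*3 = 3, Rod = 1*2 = 2.
Iteration 2: components of {Arm,Gear,Rod} -> Frame = 3*1 = 3.
Iteration 3: components of {Frame} -> Base = 3*2 = 6.
Iteration 4: components of {Base} -> Gizmo = 6*2 = 12.
Iteration 5: no further components; recursion stops.
tot_qty values: 1, 3, 3, 2, 3, 6, 12; the maximum is 12.

12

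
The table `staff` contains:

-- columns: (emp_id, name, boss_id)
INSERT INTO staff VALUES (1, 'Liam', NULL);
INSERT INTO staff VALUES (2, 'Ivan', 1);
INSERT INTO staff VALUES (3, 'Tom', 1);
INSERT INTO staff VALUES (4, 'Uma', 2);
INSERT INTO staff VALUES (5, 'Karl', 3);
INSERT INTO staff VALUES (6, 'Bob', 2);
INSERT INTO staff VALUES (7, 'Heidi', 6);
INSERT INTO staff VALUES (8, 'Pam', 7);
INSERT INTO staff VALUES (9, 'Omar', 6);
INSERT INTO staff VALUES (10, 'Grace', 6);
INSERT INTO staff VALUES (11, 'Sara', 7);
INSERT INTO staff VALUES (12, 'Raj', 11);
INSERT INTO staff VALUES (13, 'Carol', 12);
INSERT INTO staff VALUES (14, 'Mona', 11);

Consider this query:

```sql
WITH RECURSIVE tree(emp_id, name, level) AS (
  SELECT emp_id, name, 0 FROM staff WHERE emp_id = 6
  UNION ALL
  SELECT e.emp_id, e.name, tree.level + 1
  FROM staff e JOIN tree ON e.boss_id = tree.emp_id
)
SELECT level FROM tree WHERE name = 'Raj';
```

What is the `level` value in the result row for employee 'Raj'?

3

Base: emp_id=6 (Bob) at level 0.
Iteration 1: rows with boss_id in {6} -> Heidi (id 7, level 1), Omar (id 9, level 1), Grace (id 10, level 1).
Iteration 2: rows with boss_id in {7,9,10} -> Pam (id 8, level 2), Sara (id 11, level 2).
Iteration 3: rows with boss_id in {8,11} -> Raj (id 12, level 3), Mona (id 14, level 3).
Iteration 4: rows with boss_id in {12,14} -> Carol (id 13, level 4).
Iteration 5: no rows with boss_id in {13}; recursion stops.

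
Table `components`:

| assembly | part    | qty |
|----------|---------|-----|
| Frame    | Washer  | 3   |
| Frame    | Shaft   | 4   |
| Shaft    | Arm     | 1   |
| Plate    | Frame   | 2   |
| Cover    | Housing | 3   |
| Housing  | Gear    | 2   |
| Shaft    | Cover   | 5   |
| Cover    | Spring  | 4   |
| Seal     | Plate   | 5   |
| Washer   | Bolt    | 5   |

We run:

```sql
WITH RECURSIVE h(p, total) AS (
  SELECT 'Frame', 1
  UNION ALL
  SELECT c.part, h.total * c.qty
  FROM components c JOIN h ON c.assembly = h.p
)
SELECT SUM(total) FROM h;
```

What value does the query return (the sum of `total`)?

Base: (Frame, total=1).
Iteration 1: components of {Frame} -> Shaft = 1*4 = 4, Washer = 1*3 = 3.
Iteration 2: components of {Shaft,Washer} -> Arm = 4*1 = 4, Bolt = 3*5 = 15, Cover = 4*5 = 20.
Iteration 3: components of {Arm,Bolt,Cover} -> Housing = 20*3 = 60, Spring = 20*4 = 80.
Iteration 4: components of {Housing,Spring} -> Gear = 60*2 = 120.
Iteration 5: no further components; recursion stops.
SUM(total) = 1 + 3 + 4 + 15 + 4 + 20 + 60 + 80 + 120 = 307.

307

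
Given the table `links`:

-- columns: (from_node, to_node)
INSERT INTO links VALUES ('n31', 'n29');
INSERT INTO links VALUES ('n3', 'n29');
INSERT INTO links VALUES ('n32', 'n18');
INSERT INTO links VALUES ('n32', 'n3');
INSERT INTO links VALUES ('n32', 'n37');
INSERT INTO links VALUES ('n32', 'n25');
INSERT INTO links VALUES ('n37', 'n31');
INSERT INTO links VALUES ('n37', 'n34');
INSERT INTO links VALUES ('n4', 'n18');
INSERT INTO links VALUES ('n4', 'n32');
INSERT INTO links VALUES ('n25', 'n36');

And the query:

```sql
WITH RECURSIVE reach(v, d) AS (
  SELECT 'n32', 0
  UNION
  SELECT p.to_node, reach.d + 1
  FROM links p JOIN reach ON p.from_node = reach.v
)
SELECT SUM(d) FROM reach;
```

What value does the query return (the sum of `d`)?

Base: (n32, d=0).
Iteration 1: edges from {n32} -> (n18, d=1), (n25, d=1), (n3, d=1), (n37, d=1).
Iteration 2: edges from {n18,n25,n3,n37} -> (n29, d=2), (n31, d=2), (n34, d=2), (n36, d=2).
Iteration 3: edges from {n29,n31,n34,n36} -> (n29, d=3).
Iteration 4: no outgoing edges from {n29}; recursion stops.
SUM(d) = 0 + 1 + 1 + 1 + 1 + 2 + 2 + 2 + 2 + 3 = 15.

15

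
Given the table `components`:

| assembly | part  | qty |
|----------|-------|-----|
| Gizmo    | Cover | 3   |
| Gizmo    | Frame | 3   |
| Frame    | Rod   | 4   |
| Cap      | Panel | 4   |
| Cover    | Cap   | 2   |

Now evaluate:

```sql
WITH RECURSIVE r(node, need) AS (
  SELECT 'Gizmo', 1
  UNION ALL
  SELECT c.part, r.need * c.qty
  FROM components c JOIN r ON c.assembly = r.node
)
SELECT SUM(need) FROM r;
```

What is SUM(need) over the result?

49

Base: (Gizmo, need=1).
Iteration 1: components of {Gizmo} -> Cover = 1*3 = 3, Frame = 1*3 = 3.
Iteration 2: components of {Cover,Frame} -> Cap = 3*2 = 6, Rod = 3*4 = 12.
Iteration 3: components of {Cap,Rod} -> Panel = 6*4 = 24.
Iteration 4: no further components; recursion stops.
SUM(need) = 1 + 3 + 3 + 12 + 6 + 24 = 49.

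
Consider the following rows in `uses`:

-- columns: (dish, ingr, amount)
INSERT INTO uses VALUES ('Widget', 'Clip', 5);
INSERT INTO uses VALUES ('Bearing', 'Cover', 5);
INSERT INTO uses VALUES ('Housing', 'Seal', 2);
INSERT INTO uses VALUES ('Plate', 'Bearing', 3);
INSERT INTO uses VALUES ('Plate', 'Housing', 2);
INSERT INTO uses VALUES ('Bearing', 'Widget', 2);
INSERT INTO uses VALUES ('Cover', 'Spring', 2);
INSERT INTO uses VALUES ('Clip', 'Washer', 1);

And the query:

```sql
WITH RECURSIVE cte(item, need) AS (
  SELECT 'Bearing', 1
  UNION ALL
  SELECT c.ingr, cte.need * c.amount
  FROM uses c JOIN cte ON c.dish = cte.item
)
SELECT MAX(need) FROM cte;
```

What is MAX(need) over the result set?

Base: (Bearing, need=1).
Iteration 1: components of {Bearing} -> Cover = 1*5 = 5, Widget = 1*2 = 2.
Iteration 2: components of {Cover,Widget} -> Clip = 2*5 = 10, Spring = 5*2 = 10.
Iteration 3: components of {Clip,Spring} -> Washer = 10*1 = 10.
Iteration 4: no further components; recursion stops.
need values: 1, 2, 5, 10, 10, 10; the maximum is 10.

10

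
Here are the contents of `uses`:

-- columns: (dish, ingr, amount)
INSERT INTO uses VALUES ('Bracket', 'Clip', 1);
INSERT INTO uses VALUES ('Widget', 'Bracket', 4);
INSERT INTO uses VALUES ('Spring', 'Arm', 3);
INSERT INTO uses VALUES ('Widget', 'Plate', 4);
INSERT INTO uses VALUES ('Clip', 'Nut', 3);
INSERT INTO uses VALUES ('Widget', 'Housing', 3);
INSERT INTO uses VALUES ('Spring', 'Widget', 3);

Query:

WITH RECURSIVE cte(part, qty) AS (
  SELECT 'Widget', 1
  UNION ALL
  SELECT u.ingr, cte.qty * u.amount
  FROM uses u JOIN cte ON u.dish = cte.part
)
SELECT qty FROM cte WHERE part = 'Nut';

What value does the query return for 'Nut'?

Base: (Widget, qty=1).
Iteration 1: components of {Widget} -> Bracket = 1*4 = 4, Housing = 1*3 = 3, Plate = 1*4 = 4.
Iteration 2: components of {Bracket,Housing,Plate} -> Clip = 4*1 = 4.
Iteration 3: components of {Clip} -> Nut = 4*3 = 12.
Iteration 4: no further components; recursion stops.

12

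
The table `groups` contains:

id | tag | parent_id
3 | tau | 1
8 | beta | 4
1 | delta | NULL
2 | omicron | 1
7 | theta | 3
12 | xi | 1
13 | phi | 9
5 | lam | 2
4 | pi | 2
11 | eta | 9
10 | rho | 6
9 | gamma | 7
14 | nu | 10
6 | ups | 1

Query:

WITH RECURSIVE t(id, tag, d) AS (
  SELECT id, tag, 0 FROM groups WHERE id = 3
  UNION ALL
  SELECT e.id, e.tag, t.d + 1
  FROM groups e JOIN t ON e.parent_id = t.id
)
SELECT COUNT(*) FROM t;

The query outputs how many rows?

Base: id=3 (tau) at d 0.
Iteration 1: rows with parent_id in {3} -> theta (id 7, d 1).
Iteration 2: rows with parent_id in {7} -> gamma (id 9, d 2).
Iteration 3: rows with parent_id in {9} -> eta (id 11, d 3), phi (id 13, d 3).
Iteration 4: no rows with parent_id in {11,13}; recursion stops.
Total rows emitted: 5.

5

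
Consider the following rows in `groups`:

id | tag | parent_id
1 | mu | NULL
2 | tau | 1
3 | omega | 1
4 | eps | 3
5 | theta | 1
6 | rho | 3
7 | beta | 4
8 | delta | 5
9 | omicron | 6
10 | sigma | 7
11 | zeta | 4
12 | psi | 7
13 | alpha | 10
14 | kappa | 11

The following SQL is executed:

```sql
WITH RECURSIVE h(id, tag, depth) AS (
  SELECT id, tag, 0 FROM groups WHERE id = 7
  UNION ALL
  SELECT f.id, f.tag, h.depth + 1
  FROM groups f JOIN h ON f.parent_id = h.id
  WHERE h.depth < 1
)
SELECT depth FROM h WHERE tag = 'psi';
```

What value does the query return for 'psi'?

Base: id=7 (beta) at depth 0.
Iteration 1: rows with parent_id in {7} -> sigma (id 10, depth 1), psi (id 12, depth 1).
Iteration 2: depth < 1 fails for all current rows; recursion stops.

1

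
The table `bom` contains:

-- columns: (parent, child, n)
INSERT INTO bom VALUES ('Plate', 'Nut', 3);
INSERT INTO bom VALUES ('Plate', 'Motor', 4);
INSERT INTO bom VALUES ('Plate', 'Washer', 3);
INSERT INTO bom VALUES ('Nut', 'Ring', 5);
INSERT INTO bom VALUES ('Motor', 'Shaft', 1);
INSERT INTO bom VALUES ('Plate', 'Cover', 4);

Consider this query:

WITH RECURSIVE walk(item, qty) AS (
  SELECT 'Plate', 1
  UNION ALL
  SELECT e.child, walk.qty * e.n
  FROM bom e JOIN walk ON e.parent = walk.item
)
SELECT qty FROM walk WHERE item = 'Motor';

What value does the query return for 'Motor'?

4

Base: (Plate, qty=1).
Iteration 1: components of {Plate} -> Cover = 1*4 = 4, Motor = 1*4 = 4, Nut = 1*3 = 3, Washer = 1*3 = 3.
Iteration 2: components of {Cover,Motor,Nut,Washer} -> Ring = 3*5 = 15, Shaft = 4*1 = 4.
Iteration 3: no further components; recursion stops.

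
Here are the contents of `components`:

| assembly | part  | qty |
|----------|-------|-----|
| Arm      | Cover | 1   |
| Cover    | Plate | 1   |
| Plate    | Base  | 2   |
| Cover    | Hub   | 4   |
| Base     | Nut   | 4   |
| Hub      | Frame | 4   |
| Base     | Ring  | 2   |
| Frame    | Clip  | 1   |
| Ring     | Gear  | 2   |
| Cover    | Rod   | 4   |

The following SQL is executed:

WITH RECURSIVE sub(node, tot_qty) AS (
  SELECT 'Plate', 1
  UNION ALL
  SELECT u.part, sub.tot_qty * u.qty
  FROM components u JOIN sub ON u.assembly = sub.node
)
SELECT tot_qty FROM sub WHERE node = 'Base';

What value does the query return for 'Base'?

Base: (Plate, tot_qty=1).
Iteration 1: components of {Plate} -> Base = 1*2 = 2.
Iteration 2: components of {Base} -> Nut = 2*4 = 8, Ring = 2*2 = 4.
Iteration 3: components of {Nut,Ring} -> Gear = 4*2 = 8.
Iteration 4: no further components; recursion stops.

2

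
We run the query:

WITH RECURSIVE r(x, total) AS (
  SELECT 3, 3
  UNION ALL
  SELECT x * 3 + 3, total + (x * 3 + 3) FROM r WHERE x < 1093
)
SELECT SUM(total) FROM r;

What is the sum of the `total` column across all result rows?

7320

Base: x=3, total=3.
Iteration 1: 3 < 1093 holds -> x = 3 * 3 + 3 = 12, total = 3 + 12 = 15.
Iteration 2: 12 < 1093 holds -> x = 12 * 3 + 3 = 39, total = 15 + 39 = 54.
Iteration 3: 39 < 1093 holds -> x = 39 * 3 + 3 = 120, total = 54 + 120 = 174.
Iteration 4: 120 < 1093 holds -> x = 120 * 3 + 3 = 363, total = 174 + 363 = 537.
Iteration 5: 363 < 1093 holds -> x = 363 * 3 + 3 = 1092, total = 537 + 1092 = 1629.
Iteration 6: 1092 < 1093 holds -> x = 1092 * 3 + 3 = 3279, total = 1629 + 3279 = 4908.
Iteration 7: 3279 < 1093 fails; recursion stops.
SUM(total) = 3 + 15 + 54 + 174 + 537 + 1629 + 4908 = 7320.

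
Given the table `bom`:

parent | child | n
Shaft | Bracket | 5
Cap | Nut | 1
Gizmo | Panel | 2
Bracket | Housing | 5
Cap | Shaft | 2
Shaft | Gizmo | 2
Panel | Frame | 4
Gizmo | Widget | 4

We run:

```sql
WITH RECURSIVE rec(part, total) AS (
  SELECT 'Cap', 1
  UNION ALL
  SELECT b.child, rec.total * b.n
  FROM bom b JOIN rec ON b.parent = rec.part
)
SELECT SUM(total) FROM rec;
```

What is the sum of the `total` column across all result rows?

124

Base: (Cap, total=1).
Iteration 1: components of {Cap} -> Nut = 1*1 = 1, Shaft = 1*2 = 2.
Iteration 2: components of {Nut,Shaft} -> Bracket = 2*5 = 10, Gizmo = 2*2 = 4.
Iteration 3: components of {Bracket,Gizmo} -> Housing = 10*5 = 50, Panel = 4*2 = 8, Widget = 4*4 = 16.
Iteration 4: components of {Housing,Panel,Widget} -> Frame = 8*4 = 32.
Iteration 5: no further components; recursion stops.
SUM(total) = 1 + 2 + 1 + 4 + 10 + 8 + 16 + 50 + 32 = 124.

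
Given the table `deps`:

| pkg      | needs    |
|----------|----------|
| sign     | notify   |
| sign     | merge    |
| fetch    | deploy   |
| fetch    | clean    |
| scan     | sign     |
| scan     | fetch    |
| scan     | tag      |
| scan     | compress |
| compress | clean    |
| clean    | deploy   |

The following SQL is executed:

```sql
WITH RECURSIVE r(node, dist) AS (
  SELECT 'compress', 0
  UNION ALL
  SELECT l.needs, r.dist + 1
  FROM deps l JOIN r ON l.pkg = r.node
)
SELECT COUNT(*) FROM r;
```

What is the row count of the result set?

3

Base: (compress, dist=0).
Iteration 1: edges from {compress} -> (clean, dist=1).
Iteration 2: edges from {clean} -> (deploy, dist=2).
Iteration 3: no outgoing edges from {deploy}; recursion stops.
Total rows emitted: 3.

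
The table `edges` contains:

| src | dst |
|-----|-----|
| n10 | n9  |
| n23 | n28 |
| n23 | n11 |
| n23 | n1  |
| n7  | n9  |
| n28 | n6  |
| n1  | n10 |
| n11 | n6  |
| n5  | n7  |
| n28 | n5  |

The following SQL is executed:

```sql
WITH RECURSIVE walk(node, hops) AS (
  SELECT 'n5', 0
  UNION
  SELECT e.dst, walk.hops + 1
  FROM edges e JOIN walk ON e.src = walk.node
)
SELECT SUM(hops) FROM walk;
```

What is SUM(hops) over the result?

Base: (n5, hops=0).
Iteration 1: edges from {n5} -> (n7, hops=1).
Iteration 2: edges from {n7} -> (n9, hops=2).
Iteration 3: no outgoing edges from {n9}; recursion stops.
SUM(hops) = 0 + 1 + 2 = 3.

3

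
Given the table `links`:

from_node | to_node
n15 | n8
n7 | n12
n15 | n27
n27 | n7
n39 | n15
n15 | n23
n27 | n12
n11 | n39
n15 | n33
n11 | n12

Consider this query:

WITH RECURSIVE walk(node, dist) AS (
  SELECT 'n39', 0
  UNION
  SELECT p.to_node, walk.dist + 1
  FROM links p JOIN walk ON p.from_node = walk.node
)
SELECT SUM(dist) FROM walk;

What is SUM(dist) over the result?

Base: (n39, dist=0).
Iteration 1: edges from {n39} -> (n15, dist=1).
Iteration 2: edges from {n15} -> (n23, dist=2), (n27, dist=2), (n33, dist=2), (n8, dist=2).
Iteration 3: edges from {n23,n27,n33,n8} -> (n12, dist=3), (n7, dist=3).
Iteration 4: edges from {n12,n7} -> (n12, dist=4).
Iteration 5: no outgoing edges from {n12}; recursion stops.
SUM(dist) = 0 + 1 + 2 + 2 + 2 + 2 + 3 + 3 + 4 = 19.

19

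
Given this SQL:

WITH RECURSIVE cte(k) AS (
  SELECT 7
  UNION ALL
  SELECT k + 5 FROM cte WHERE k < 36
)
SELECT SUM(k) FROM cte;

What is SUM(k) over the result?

Base: k=7.
Iteration 1: 7 < 36 holds -> k = 7 + 5 = 12.
Iteration 2: 12 < 36 holds -> k = 12 + 5 = 17.
Iteration 3: 17 < 36 holds -> k = 17 + 5 = 22.
Iteration 4: 22 < 36 holds -> k = 22 + 5 = 27.
Iteration 5: 27 < 36 holds -> k = 27 + 5 = 32.
Iteration 6: 32 < 36 holds -> k = 32 + 5 = 37.
Iteration 7: 37 < 36 fails; recursion stops.
SUM(k) = 7 + 12 + 17 + 22 + 27 + 32 + 37 = 154.

154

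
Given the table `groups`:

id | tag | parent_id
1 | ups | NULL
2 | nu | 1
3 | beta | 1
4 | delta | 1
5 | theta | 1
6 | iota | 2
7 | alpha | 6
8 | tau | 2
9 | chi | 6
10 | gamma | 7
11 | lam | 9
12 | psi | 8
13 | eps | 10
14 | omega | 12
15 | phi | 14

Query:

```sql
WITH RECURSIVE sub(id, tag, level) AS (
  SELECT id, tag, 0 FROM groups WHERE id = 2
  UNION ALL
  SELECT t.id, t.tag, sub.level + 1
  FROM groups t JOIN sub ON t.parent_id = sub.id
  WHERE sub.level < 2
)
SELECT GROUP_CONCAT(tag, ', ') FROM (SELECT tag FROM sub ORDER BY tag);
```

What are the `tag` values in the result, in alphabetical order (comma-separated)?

alpha, chi, iota, nu, psi, tau

Base: id=2 (nu) at level 0.
Iteration 1: rows with parent_id in {2} -> iota (id 6, level 1), tau (id 8, level 1).
Iteration 2: rows with parent_id in {6,8} -> alpha (id 7, level 2), chi (id 9, level 2), psi (id 12, level 2).
Iteration 3: level < 2 fails for all current rows; recursion stops.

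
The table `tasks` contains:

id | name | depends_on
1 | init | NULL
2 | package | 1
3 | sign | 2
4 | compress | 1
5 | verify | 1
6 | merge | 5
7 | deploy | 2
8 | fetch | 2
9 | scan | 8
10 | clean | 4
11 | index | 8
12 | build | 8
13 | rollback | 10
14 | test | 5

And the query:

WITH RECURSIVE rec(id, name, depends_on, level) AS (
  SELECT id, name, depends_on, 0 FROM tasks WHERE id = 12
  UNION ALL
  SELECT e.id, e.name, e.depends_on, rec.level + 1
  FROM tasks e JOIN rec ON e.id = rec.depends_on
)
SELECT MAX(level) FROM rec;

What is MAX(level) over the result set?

3

Base: id=12 (build), depends_on=8, level 0.
Iteration 1: join on id=8 -> fetch (id 8, depends_on=2, level 1).
Iteration 2: join on id=2 -> package (id 2, depends_on=1, level 2).
Iteration 3: join on id=1 -> init (id 1, depends_on=NULL, level 3).
Iteration 4: depends_on is NULL; no match; recursion stops.
level values: 0, 1, 2, 3; the maximum is 3.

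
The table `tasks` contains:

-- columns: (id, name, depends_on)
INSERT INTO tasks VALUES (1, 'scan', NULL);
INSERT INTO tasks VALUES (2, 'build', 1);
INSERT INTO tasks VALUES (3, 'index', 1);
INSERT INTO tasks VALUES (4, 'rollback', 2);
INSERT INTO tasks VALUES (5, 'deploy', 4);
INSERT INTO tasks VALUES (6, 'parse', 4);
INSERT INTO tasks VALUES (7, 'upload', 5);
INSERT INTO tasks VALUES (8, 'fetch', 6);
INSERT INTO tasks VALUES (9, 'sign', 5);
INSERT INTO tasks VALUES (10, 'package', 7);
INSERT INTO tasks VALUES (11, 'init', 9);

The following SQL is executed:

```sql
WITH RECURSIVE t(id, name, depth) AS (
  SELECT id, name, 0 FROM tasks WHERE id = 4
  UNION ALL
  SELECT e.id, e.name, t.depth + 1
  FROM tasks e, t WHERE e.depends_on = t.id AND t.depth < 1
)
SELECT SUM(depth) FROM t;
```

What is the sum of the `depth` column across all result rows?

2

Base: id=4 (rollback) at depth 0.
Iteration 1: rows with depends_on in {4} -> deploy (id 5, depth 1), parse (id 6, depth 1).
Iteration 2: depth < 1 fails for all current rows; recursion stops.
SUM(depth) = 0 + 1 + 1 = 2.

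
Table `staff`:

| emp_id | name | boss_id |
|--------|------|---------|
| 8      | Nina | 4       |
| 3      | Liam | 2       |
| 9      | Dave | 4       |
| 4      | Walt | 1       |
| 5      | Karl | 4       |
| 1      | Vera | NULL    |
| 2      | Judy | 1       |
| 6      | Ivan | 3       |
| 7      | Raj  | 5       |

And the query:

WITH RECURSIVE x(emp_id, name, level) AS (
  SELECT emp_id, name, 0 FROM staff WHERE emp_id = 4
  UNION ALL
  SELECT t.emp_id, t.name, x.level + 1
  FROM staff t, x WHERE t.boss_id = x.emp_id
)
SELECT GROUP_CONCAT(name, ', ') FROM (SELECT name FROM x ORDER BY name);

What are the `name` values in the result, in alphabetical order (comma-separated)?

Base: emp_id=4 (Walt) at level 0.
Iteration 1: rows with boss_id in {4} -> Karl (id 5, level 1), Nina (id 8, level 1), Dave (id 9, level 1).
Iteration 2: rows with boss_id in {5,8,9} -> Raj (id 7, level 2).
Iteration 3: no rows with boss_id in {7}; recursion stops.

Dave, Karl, Nina, Raj, Walt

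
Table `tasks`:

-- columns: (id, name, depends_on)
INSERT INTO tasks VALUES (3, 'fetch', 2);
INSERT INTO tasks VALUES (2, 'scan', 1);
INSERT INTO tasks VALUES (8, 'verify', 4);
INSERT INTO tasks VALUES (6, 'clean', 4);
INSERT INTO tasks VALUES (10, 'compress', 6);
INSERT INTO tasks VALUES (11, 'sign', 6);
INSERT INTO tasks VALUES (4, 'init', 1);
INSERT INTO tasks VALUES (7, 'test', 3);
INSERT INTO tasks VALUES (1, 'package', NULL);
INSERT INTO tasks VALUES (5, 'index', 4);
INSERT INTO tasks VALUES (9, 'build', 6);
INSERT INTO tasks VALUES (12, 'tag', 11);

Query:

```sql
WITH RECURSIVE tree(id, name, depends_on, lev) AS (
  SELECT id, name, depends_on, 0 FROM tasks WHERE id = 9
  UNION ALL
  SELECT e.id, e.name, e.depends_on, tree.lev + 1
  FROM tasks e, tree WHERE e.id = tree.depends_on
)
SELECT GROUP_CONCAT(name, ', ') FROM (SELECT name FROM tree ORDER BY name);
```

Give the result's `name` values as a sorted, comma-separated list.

build, clean, init, package

Base: id=9 (build), depends_on=6, lev 0.
Iteration 1: join on id=6 -> clean (id 6, depends_on=4, lev 1).
Iteration 2: join on id=4 -> init (id 4, depends_on=1, lev 2).
Iteration 3: join on id=1 -> package (id 1, depends_on=NULL, lev 3).
Iteration 4: depends_on is NULL; no match; recursion stops.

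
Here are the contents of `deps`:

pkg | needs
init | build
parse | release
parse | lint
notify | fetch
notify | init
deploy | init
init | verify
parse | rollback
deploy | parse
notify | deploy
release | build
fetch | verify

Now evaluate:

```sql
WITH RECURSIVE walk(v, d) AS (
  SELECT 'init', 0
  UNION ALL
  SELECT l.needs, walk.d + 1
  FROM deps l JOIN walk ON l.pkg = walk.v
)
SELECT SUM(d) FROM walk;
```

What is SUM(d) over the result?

Base: (init, d=0).
Iteration 1: edges from {init} -> (build, d=1), (verify, d=1).
Iteration 2: no outgoing edges from {build,verify}; recursion stops.
SUM(d) = 0 + 1 + 1 = 2.

2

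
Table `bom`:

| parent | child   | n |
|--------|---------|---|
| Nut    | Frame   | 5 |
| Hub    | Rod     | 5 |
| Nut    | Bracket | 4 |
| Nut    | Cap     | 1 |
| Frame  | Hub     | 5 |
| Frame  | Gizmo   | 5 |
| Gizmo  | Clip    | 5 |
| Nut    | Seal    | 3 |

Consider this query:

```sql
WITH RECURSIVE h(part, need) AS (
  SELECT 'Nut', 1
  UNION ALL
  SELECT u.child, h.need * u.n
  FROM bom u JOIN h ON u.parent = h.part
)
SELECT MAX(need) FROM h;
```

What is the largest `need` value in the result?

125

Base: (Nut, need=1).
Iteration 1: components of {Nut} -> Bracket = 1*4 = 4, Cap = 1*1 = 1, Frame = 1*5 = 5, Seal = 1*3 = 3.
Iteration 2: components of {Bracket,Cap,Frame,Seal} -> Gizmo = 5*5 = 25, Hub = 5*5 = 25.
Iteration 3: components of {Gizmo,Hub} -> Clip = 25*5 = 125, Rod = 25*5 = 125.
Iteration 4: no further components; recursion stops.
need values: 1, 5, 1, 4, 3, 25, 25, 125, 125; the maximum is 125.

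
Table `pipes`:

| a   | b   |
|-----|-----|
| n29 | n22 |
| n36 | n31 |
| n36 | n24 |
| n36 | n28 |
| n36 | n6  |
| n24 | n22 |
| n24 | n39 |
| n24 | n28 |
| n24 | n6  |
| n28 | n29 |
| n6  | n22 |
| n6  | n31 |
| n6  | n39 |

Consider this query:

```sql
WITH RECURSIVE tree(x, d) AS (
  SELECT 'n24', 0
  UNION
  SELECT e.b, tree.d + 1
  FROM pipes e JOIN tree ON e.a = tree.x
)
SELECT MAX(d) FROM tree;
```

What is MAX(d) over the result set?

Base: (n24, d=0).
Iteration 1: edges from {n24} -> (n22, d=1), (n28, d=1), (n39, d=1), (n6, d=1).
Iteration 2: edges from {n22,n28,n39,n6} -> (n22, d=2), (n29, d=2), (n31, d=2), (n39, d=2).
Iteration 3: edges from {n22,n29,n31,n39} -> (n22, d=3).
Iteration 4: no outgoing edges from {n22}; recursion stops.
d values: 0, 1, 1, 1, 1, 2, 2, 2, 2, 3; the maximum is 3.

3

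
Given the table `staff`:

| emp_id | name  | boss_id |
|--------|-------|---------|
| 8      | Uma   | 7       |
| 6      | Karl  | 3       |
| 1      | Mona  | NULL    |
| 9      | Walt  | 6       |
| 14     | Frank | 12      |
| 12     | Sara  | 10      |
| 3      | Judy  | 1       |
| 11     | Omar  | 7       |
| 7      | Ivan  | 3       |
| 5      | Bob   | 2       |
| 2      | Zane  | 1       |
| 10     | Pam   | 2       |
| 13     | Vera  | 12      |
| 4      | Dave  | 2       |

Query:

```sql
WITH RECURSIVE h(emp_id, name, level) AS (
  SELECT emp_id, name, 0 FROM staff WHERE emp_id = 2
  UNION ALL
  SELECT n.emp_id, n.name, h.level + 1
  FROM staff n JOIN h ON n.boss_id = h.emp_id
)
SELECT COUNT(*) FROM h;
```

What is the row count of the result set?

Base: emp_id=2 (Zane) at level 0.
Iteration 1: rows with boss_id in {2} -> Dave (id 4, level 1), Bob (id 5, level 1), Pam (id 10, level 1).
Iteration 2: rows with boss_id in {4,5,10} -> Sara (id 12, level 2).
Iteration 3: rows with boss_id in {12} -> Vera (id 13, level 3), Frank (id 14, level 3).
Iteration 4: no rows with boss_id in {13,14}; recursion stops.
Total rows emitted: 7.

7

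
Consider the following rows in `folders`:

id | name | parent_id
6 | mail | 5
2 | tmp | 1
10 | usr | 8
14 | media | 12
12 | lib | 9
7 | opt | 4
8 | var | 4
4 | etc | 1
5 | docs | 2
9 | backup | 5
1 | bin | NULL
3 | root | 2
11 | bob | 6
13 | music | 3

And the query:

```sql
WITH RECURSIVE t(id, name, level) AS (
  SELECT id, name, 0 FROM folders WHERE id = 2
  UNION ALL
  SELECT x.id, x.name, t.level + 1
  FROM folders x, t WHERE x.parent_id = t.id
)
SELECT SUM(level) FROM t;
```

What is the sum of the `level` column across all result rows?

Base: id=2 (tmp) at level 0.
Iteration 1: rows with parent_id in {2} -> root (id 3, level 1), docs (id 5, level 1).
Iteration 2: rows with parent_id in {3,5} -> mail (id 6, level 2), backup (id 9, level 2), music (id 13, level 2).
Iteration 3: rows with parent_id in {6,9,13} -> bob (id 11, level 3), lib (id 12, level 3).
Iteration 4: rows with parent_id in {11,12} -> media (id 14, level 4).
Iteration 5: no rows with parent_id in {14}; recursion stops.
SUM(level) = 0 + 1 + 1 + 2 + 2 + 2 + 3 + 3 + 4 = 18.

18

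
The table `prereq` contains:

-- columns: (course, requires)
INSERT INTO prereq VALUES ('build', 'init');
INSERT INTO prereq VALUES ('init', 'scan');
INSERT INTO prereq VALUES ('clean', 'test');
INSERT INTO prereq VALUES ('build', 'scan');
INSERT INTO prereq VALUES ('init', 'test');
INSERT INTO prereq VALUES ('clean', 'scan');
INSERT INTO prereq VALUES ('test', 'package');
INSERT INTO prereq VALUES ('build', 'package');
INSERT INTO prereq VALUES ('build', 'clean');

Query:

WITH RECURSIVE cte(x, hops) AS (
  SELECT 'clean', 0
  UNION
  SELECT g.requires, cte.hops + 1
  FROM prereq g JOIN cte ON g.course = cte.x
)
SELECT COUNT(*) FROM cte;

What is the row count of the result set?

4

Base: (clean, hops=0).
Iteration 1: edges from {clean} -> (scan, hops=1), (test, hops=1).
Iteration 2: edges from {scan,test} -> (package, hops=2).
Iteration 3: no outgoing edges from {package}; recursion stops.
Total rows emitted: 4.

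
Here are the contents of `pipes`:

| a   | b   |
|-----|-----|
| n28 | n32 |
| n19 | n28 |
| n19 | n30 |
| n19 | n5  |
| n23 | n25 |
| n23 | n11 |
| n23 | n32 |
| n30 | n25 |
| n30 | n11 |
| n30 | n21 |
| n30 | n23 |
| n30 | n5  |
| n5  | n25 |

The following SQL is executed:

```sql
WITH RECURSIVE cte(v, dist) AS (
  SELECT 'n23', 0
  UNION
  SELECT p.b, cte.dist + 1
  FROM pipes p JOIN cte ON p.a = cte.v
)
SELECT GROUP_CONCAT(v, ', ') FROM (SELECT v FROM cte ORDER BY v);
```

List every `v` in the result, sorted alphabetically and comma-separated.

n11, n23, n25, n32

Base: (n23, dist=0).
Iteration 1: edges from {n23} -> (n11, dist=1), (n25, dist=1), (n32, dist=1).
Iteration 2: no outgoing edges from {n11,n25,n32}; recursion stops.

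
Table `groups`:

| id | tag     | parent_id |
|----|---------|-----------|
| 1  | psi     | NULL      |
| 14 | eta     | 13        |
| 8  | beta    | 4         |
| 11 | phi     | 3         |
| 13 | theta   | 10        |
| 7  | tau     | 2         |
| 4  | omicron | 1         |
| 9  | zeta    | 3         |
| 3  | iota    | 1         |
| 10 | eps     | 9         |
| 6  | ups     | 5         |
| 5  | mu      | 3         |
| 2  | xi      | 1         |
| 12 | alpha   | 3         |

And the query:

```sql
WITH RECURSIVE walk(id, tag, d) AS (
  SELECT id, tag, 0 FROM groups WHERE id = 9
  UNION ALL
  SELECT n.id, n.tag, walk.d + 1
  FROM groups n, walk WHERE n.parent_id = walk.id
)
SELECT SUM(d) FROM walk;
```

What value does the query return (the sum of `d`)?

Base: id=9 (zeta) at d 0.
Iteration 1: rows with parent_id in {9} -> eps (id 10, d 1).
Iteration 2: rows with parent_id in {10} -> theta (id 13, d 2).
Iteration 3: rows with parent_id in {13} -> eta (id 14, d 3).
Iteration 4: no rows with parent_id in {14}; recursion stops.
SUM(d) = 0 + 1 + 2 + 3 = 6.

6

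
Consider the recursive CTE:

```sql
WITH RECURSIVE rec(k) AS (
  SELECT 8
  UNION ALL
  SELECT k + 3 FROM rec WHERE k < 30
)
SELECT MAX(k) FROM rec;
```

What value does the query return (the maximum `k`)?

Base: k=8.
Iteration 1: 8 < 30 holds -> k = 8 + 3 = 11.
Iteration 2: 11 < 30 holds -> k = 11 + 3 = 14.
Iteration 3: 14 < 30 holds -> k = 14 + 3 = 17.
Iteration 4: 17 < 30 holds -> k = 17 + 3 = 20.
Iteration 5: 20 < 30 holds -> k = 20 + 3 = 23.
Iteration 6: 23 < 30 holds -> k = 23 + 3 = 26.
Iteration 7: 26 < 30 holds -> k = 26 + 3 = 29.
Iteration 8: 29 < 30 holds -> k = 29 + 3 = 32.
Iteration 9: 32 < 30 fails; recursion stops.
k values: 8, 11, 14, 17, 20, 23, 26, 29, 32; the maximum is 32.

32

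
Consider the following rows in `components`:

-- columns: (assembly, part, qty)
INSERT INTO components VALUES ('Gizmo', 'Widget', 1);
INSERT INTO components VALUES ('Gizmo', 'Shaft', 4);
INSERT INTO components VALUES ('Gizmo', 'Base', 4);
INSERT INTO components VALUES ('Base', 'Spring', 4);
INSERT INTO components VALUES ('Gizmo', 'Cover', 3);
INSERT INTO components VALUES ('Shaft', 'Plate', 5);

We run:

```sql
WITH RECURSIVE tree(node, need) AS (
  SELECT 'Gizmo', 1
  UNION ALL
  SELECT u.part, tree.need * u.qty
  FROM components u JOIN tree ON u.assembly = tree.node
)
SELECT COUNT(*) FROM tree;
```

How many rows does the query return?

7

Base: (Gizmo, need=1).
Iteration 1: components of {Gizmo} -> Base = 1*4 = 4, Cover = 1*3 = 3, Shaft = 1*4 = 4, Widget = 1*1 = 1.
Iteration 2: components of {Base,Cover,Shaft,Widget} -> Plate = 4*5 = 20, Spring = 4*4 = 16.
Iteration 3: no further components; recursion stops.
Total rows emitted: 7.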